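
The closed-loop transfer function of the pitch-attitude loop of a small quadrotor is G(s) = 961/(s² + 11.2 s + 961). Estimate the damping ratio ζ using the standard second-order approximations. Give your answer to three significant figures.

Matching coefficients with s² + 2ζω_n s + ω_n² gives ω_n² = 961 ⇒ ω_n = 31.0 rad/s, and ζ = 11.2/(2ω_n) = 0.181.

ζ ≈ 0.181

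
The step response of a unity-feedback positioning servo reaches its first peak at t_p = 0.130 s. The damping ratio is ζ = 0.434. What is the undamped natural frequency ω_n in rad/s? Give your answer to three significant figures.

Peak time t_p = π/ω_d, so ω_d = π/t_p = π/0.130 = 24.2 rad/s.
ω_n = ω_d/√(1−ζ²) = 24.2/√0.812 = 26.8 rad/s.

ω_n ≈ 26.8 rad/s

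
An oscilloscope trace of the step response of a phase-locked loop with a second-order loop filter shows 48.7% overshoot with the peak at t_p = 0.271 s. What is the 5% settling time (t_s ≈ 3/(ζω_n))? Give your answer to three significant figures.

From the overshoot, ζ = −ln(OS)/√(π²+ln²(OS)) = 0.223.
t_p = π/ω_d ⇒ ω_d = 11.6 rad/s; then ω_n = ω_d/√(1−ζ²) = 11.9 rad/s.
t_s ≈ 3/(ζω_n) = 3/(0.223·11.9) = 1.13 s.

t_s ≈ 1.13 s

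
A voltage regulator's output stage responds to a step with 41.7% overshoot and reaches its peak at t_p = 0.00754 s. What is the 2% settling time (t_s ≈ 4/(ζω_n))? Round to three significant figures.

t_s ≈ 0.0345 s

From the overshoot, ζ = −ln(OS)/√(π²+ln²(OS)) = 0.268.
From t_p = π/ω_d, ω_d = π/0.00754 = 417 rad/s, so ω_n = ω_d/√(1−ζ²) = 433 rad/s.
t_s ≈ 4/(ζω_n) = 4/(0.268·433) = 0.0345 s.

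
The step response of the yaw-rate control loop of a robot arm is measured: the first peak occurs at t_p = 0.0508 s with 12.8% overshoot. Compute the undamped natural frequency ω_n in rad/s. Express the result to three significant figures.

The overshoot fixes ζ = −ln(OS)/√(π²+ln²(OS)) = 0.548.
t_p = π/ω_d ⇒ ω_d = 61.8 rad/s; then ω_n = ω_d/√(1−ζ²) = 73.9 rad/s.

ω_n ≈ 73.9 rad/s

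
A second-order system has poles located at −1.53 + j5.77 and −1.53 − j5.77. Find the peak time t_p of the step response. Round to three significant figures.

t_p = π/ω_d with ω_d = 5.77 (the imaginary part), so t_p = 0.544 s.

t_p ≈ 0.544 s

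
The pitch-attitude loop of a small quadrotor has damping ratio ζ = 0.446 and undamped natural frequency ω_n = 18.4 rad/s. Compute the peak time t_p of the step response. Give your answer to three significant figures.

The damped frequency is ω_d = ω_n√(1−ζ²) = 18.4·√(1−0.199) = 16.5 rad/s.
Peak time t_p = π/ω_d = π/16.5 = 0.191 s.

t_p ≈ 0.191 s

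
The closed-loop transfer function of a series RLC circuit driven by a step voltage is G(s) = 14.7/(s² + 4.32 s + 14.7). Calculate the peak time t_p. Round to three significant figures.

t_p ≈ 0.992 s

Matching coefficients with s² + 2ζω_n s + ω_n² gives ω_n² = 14.7 ⇒ ω_n = 3.83 rad/s, and ζ = 4.32/(2ω_n) = 0.563.
The damped frequency ω_d = ω_n√(1−ζ²) = 3.17 rad/s. Then t_p = π/ω_d = 0.992 s.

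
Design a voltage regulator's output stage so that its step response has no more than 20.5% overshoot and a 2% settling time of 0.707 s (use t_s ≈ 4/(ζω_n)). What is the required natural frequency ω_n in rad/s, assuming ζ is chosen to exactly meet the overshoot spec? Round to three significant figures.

ω_n ≈ 12.6 rad/s

From %OS = 100·exp(−πζ/√(1−ζ²)), invert to get ζ = −ln(OS)/√(π² + ln²(OS)) with OS = 0.205.
−ln 0.205 = 1.585, so ζ = 1.585/√(π² + 2.511) = 0.450.
Then ω_n = 4/(ζ t_s) = 4/(0.450 × 0.707) = 12.6 rad/s.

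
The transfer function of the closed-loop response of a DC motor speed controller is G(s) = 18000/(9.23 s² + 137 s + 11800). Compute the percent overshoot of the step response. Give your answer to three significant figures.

Dividing through by 9.23: denominator becomes s² + 14.84 s + 1278.
So ω_n = √1278 = 35.8 rad/s and ζ = 14.84/(2·35.8) = 0.208.
%OS = 100 e^{−πζ/√(1−ζ²)} with ζ = 0.208 gives 51.3%.

%OS ≈ 51.3%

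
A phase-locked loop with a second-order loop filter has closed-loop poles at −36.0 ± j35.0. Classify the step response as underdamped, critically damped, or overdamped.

underdamped

Since the poles form a complex-conjugate pair with nonzero imaginary part, the response is underdamped.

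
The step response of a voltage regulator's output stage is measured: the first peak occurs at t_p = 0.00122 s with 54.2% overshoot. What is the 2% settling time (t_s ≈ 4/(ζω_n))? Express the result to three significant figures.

t_s ≈ 0.00797 s

From the overshoot, ζ = −ln(OS)/√(π²+ln²(OS)) = 0.191.
From t_p = π/ω_d, ω_d = π/0.00122 = 2580 rad/s, so ω_n = ω_d/√(1−ζ²) = 2620 rad/s.
t_s ≈ 4/(ζω_n) = 4/(0.191·2620) = 0.00797 s.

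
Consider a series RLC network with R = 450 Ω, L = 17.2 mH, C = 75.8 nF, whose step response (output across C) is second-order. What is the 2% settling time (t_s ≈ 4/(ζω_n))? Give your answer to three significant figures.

For a series RLC circuit (capacitor voltage as output), ω_n = 1/√(LC) = 1/√(17.2 mH · 75.8 nF) = 27700 rad/s.
ζ = (R/2)·√(C/L) = (450/2)·√(75.8 nF/17.2 mH) = 0.472.
t_s ≈ 4/(ζω_n) = 0.000306 s.

t_s ≈ 0.000306 s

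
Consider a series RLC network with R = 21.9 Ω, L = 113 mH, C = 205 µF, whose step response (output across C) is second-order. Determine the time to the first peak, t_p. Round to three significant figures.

For a series RLC circuit (capacitor voltage as output), ω_n = 1/√(LC) = 1/√(113 mH · 205 µF) = 208 rad/s.
ζ = (R/2)·√(C/L) = (21.9/2)·√(205 µF/113 mH) = 0.466.
ω_d = ω_n√(1−ζ²) = 184 rad/s. t_p = π/ω_d = 0.0171 s.

t_p ≈ 0.0171 s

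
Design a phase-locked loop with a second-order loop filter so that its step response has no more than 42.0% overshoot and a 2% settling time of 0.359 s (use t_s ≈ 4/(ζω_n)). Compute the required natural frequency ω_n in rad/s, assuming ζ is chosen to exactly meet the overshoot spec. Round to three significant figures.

ω_n ≈ 41.9 rad/s

From %OS = 100·exp(−πζ/√(1−ζ²)), invert to get ζ = −ln(OS)/√(π² + ln²(OS)) with OS = 0.420.
−ln 0.420 = 0.8675, so ζ = 0.8675/√(π² + 0.7526) = 0.266.
Then ω_n = 4/(ζ t_s) = 4/(0.266 × 0.359) = 41.9 rad/s.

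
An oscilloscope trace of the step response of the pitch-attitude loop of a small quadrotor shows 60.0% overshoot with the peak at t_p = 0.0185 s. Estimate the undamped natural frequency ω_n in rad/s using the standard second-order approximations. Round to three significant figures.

ω_n ≈ 172 rad/s

From the overshoot, ζ = −ln(OS)/√(π²+ln²(OS)) = 0.160.
From t_p = π/ω_d, ω_d = π/0.0185 = 170 rad/s, so ω_n = ω_d/√(1−ζ²) = 172 rad/s.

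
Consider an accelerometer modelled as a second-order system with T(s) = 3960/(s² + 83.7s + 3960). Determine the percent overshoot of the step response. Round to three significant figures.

Comparing the denominator to s² + 2ζω_n s + ω_n²: ω_n = √3960 = 62.9 rad/s, and 2ζω_n = 83.7 so ζ = 83.7/(2·62.9) = 0.665.
%OS = 100 e^{−πζ/√(1−ζ²)} with ζ = 0.665 gives 6.10%.

%OS ≈ 6.10%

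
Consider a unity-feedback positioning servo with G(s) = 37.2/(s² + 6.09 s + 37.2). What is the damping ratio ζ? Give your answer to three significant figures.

ζ ≈ 0.499

ω_n = √37.2 = 6.10 rad/s; ζ = 6.09/(2·6.10) = 0.499.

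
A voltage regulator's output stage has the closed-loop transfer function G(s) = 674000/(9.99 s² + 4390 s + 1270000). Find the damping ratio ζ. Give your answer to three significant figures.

ζ ≈ 0.616

Dividing through by 9.99: denominator becomes s² + 439.4 s + 127100.
So ω_n = √127100 = 357 rad/s and ζ = 439.4/(2·357) = 0.616.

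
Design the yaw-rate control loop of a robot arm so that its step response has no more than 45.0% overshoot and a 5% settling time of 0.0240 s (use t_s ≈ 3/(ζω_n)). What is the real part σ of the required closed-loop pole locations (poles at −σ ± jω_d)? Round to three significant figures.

The settling-time spec alone fixes σ = ζω_n = 3/t_s = 3/0.0240 = 125.
(Overshoot then fixes ζ = 0.246 and hence ω_d = σ·√(1−ζ²)/ζ = 492 rad/s.)

σ ≈ 125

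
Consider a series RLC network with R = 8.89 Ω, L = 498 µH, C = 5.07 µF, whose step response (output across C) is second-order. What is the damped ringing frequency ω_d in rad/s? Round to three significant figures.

For a series RLC circuit (capacitor voltage as output), ω_n = 1/√(LC) = 1/√(498 µH · 5.07 µF) = 19900 rad/s.
ζ = (R/2)·√(C/L) = (8.89/2)·√(5.07 µF/498 µH) = 0.448.
ω_d = 19900·√(1 − 0.448²) = 17800 rad/s.

ω_d ≈ 17800 rad/s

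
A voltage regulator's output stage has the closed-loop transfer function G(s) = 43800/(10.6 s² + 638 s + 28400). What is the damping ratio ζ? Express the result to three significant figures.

ζ ≈ 0.581

Dividing through by 10.6: denominator becomes s² + 60.19 s + 2679.
So ω_n = √2679 = 51.8 rad/s and ζ = 60.19/(2·51.8) = 0.581.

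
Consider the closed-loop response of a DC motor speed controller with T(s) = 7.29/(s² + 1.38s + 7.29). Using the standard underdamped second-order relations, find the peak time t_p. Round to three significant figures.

Comparing the denominator to s² + 2ζω_n s + ω_n²: ω_n = √7.29 = 2.70 rad/s, and 2ζω_n = 1.38 so ζ = 1.38/(2·2.70) = 0.256.
ω_d = 2.70·√(1 − 0.256²) = 2.61 rad/s. Then t_p = π/ω_d = 1.20 s.

t_p ≈ 1.20 s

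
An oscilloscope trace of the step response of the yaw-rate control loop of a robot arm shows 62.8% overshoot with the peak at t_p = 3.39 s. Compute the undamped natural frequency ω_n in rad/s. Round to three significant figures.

ω_n ≈ 0.937 rad/s

The overshoot fixes ζ = −ln(OS)/√(π²+ln²(OS)) = 0.146.
From t_p = π/ω_d, ω_d = π/3.39 = 0.927 rad/s, so ω_n = ω_d/√(1−ζ²) = 0.937 rad/s.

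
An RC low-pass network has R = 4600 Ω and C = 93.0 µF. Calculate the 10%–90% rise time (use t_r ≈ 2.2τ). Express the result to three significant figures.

t_r ≈ 0.941 s

τ = RC = 4600 × 93.0 µF = 0.428 s.
t_r ≈ 2.2τ = 0.941 s.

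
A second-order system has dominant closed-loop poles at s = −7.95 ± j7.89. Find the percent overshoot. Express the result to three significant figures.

The poles are at −σ ± jω_d with σ = 7.95 and ω_d = 7.89, so ω_n = √(σ²+ω_d²) = 11.2 rad/s and ζ = σ/ω_n = 0.710.
%OS = 100 e^{−πζ/√(1−ζ²)} with ζ = 0.710 gives 4.22%.

%OS ≈ 4.22%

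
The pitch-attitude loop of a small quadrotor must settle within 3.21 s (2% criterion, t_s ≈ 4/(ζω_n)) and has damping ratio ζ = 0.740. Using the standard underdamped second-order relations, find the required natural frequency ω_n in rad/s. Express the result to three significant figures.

ω_n ≈ 1.68 rad/s

Rearranging t_s ≈ 4/(ζω_n) gives ω_n = 4/(ζ·t_s) = 4/(0.740 × 3.21) = 1.68 rad/s.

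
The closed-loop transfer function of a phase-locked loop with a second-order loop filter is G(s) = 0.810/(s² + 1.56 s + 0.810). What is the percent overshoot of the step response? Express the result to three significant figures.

%OS ≈ 0.426%

Matching coefficients with s² + 2ζω_n s + ω_n² gives ω_n² = 0.810 ⇒ ω_n = 0.900 rad/s, and ζ = 1.56/(2ω_n) = 0.867.
Overshoot: exp(−π·0.867/√(1−0.867²)) = 0.00426, i.e. 0.426%.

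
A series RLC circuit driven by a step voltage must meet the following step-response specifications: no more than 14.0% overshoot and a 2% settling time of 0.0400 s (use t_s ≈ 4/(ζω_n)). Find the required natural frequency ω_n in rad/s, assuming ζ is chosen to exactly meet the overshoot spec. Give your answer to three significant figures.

ω_n ≈ 188 rad/s

Inverting the overshoot relation: ζ = |ln 0.140|/√(π² + ln²0.140) = 0.531.
From t_s ≈ 4/(ζω_n): ω_n = 4/(ζ·t_s) = 4/(0.531·0.0400) = 188 rad/s.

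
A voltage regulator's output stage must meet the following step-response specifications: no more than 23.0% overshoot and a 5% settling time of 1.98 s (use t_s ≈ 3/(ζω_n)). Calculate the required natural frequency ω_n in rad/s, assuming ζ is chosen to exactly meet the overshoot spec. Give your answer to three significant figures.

Inverting the overshoot relation: ζ = |ln 0.230|/√(π² + ln²0.230) = 0.424.
Then ω_n = 3/(ζ t_s) = 3/(0.424 × 1.98) = 3.58 rad/s.

ω_n ≈ 3.58 rad/s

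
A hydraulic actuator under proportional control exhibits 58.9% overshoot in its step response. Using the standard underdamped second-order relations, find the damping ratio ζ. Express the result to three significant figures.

ζ ≈ 0.166

From %OS = 100·exp(−πζ/√(1−ζ²)), invert to get ζ = −ln(OS)/√(π² + ln²(OS)) with OS = 0.589.
−ln 0.589 = 0.5293, so ζ = 0.5293/√(π² + 0.2802) = 0.166.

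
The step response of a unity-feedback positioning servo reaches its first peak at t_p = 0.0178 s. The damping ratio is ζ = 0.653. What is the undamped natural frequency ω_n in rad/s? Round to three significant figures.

ω_n ≈ 233 rad/s

Peak time t_p = π/ω_d, so ω_d = π/t_p = π/0.0178 = 176 rad/s.
ω_n = ω_d/√(1−ζ²) = 176/√0.574 = 233 rad/s.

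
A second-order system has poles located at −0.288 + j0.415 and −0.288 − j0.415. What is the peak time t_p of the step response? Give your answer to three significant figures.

t_p = π/ω_d with ω_d = 0.415 (the imaginary part), so t_p = 7.57 s.

t_p ≈ 7.57 s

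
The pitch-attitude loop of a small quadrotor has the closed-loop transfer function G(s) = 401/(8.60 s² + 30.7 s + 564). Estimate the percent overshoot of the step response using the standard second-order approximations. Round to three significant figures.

%OS ≈ 49.2%

Dividing through by 8.60: denominator becomes s² + 3.570 s + 65.58.
So ω_n = √65.58 = 8.10 rad/s and ζ = 3.570/(2·8.10) = 0.220.
%OS = 100·exp(−πζ/√(1−ζ²)) = 49.2%.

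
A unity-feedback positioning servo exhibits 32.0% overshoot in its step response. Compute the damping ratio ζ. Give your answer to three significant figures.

From %OS = 100·exp(−πζ/√(1−ζ²)), invert to get ζ = −ln(OS)/√(π² + ln²(OS)) with OS = 0.320.
−ln 0.320 = 1.139, so ζ = 1.139/√(π² + 1.298) = 0.341.

ζ ≈ 0.341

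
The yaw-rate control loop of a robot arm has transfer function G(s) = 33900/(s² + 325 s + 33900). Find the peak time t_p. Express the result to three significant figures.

Comparing the denominator to s² + 2ζω_n s + ω_n²: ω_n = √33900 = 184 rad/s, and 2ζω_n = 325 so ζ = 325/(2·184) = 0.883.
ω_d = ω_n√(1−ζ²) = 86.6 rad/s. Then t_p = π/ω_d = 0.0363 s.

t_p ≈ 0.0363 s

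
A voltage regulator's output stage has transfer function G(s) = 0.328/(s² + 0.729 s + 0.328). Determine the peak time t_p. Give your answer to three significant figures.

t_p ≈ 7.11 s

Comparing the denominator to s² + 2ζω_n s + ω_n²: ω_n = √0.328 = 0.573 rad/s, and 2ζω_n = 0.729 so ζ = 0.729/(2·0.573) = 0.636.
ω_d = ω_n√(1−ζ²) = 0.442 rad/s. Then t_p = π/ω_d = 7.11 s.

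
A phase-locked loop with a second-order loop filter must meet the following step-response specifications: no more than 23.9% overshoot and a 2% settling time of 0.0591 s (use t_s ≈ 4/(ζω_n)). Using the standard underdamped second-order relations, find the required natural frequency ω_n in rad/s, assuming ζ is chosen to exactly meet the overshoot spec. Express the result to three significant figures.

ω_n ≈ 163 rad/s

Inverting the overshoot relation: ζ = |ln 0.239|/√(π² + ln²0.239) = 0.415.
Then ω_n = 4/(ζ t_s) = 4/(0.415 × 0.0591) = 163 rad/s.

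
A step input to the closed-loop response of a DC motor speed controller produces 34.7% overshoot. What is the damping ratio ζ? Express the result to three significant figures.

From %OS = 100·exp(−πζ/√(1−ζ²)), invert to get ζ = −ln(OS)/√(π² + ln²(OS)) with OS = 0.347.
−ln 0.347 = 1.058, so ζ = 1.058/√(π² + 1.120) = 0.319.

ζ ≈ 0.319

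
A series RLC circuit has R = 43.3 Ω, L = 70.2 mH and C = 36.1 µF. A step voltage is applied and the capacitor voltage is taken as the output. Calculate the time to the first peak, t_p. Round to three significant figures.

For a series RLC circuit (capacitor voltage as output), ω_n = 1/√(LC) = 1/√(70.2 mH · 36.1 µF) = 628 rad/s.
ζ = (R/2)·√(C/L) = (43.3/2)·√(36.1 µF/70.2 mH) = 0.491.
ω_d = 628·√(1 − 0.491²) = 547 rad/s. t_p = π/ω_d = 0.00574 s.

t_p ≈ 0.00574 s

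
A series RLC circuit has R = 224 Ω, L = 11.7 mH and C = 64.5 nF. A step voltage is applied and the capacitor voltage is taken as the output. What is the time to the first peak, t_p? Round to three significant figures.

For a series RLC circuit (capacitor voltage as output), ω_n = 1/√(LC) = 1/√(11.7 mH · 64.5 nF) = 36400 rad/s.
ζ = (R/2)·√(C/L) = (224/2)·√(64.5 nF/11.7 mH) = 0.263.
ω_d = 36400·√(1 − 0.263²) = 35100 rad/s. t_p = π/ω_d = 0.0000895 s.

t_p ≈ 0.0000895 s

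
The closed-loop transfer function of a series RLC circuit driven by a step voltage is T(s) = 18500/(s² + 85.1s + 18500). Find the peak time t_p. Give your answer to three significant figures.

t_p ≈ 0.0243 s

Comparing the denominator to s² + 2ζω_n s + ω_n²: ω_n = √18500 = 136 rad/s, and 2ζω_n = 85.1 so ζ = 85.1/(2·136) = 0.313.
ω_d = 136·√(1 − 0.313²) = 129 rad/s. Then t_p = π/ω_d = 0.0243 s.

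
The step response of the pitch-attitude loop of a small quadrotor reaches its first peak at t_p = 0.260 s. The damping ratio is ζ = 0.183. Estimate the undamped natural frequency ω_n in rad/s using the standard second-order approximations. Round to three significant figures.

Peak time t_p = π/ω_d, so ω_d = π/t_p = π/0.260 = 12.1 rad/s.
ω_n = ω_d/√(1−ζ²) = 12.1/√0.967 = 12.3 rad/s.

ω_n ≈ 12.3 rad/s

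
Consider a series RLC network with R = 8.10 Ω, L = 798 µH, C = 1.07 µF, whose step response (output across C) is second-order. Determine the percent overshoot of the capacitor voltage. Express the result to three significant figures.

For a series RLC circuit (capacitor voltage as output), ω_n = 1/√(LC) = 1/√(798 µH · 1.07 µF) = 34200 rad/s.
ζ = (R/2)·√(C/L) = (8.10/2)·√(1.07 µF/798 µH) = 0.148.
%OS = 100 e^{−πζ/√(1−ζ²)} with ζ = 0.148 gives 62.4%.

%OS ≈ 62.4%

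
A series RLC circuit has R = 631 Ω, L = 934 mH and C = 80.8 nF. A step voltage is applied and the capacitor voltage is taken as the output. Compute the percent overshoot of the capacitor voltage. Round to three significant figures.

For a series RLC circuit (capacitor voltage as output), ω_n = 1/√(LC) = 1/√(934 mH · 80.8 nF) = 3640 rad/s.
ζ = (R/2)·√(C/L) = (631/2)·√(80.8 nF/934 mH) = 0.0928.
%OS = 100 e^{−πζ/√(1−ζ²)} with ζ = 0.0928 gives 74.6%.

%OS ≈ 74.6%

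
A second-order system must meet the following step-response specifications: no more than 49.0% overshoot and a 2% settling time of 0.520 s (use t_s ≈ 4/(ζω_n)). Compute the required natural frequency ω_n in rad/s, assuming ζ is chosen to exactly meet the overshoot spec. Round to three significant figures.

ω_n ≈ 34.7 rad/s

Inverting the overshoot relation: ζ = |ln 0.490|/√(π² + ln²0.490) = 0.221.
Then ω_n = 4/(ζ t_s) = 4/(0.221 × 0.520) = 34.7 rad/s.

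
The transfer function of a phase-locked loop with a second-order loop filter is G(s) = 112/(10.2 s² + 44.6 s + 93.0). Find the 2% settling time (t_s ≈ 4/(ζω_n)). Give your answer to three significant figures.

Dividing through by 10.2: denominator becomes s² + 4.373 s + 9.118.
So ω_n = √9.118 = 3.02 rad/s and ζ = 4.373/(2·3.02) = 0.724.
t_s ≈ 4/(ζω_n) = 1.83 s.

t_s ≈ 1.83 s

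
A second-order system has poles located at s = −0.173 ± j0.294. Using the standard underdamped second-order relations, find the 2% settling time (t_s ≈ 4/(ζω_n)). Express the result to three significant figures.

t_s ≈ 23.1 s

For poles at −σ ± jω_d, ζω_n = σ = 0.173, so t_s ≈ 4/σ = 23.1 s.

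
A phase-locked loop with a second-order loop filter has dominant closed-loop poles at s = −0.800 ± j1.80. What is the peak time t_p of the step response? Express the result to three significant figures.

t_p = π/ω_d with ω_d = 1.80 (the imaginary part), so t_p = 1.75 s.

t_p ≈ 1.75 s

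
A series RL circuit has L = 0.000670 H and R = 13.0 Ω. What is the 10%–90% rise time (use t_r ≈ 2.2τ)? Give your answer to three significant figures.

t_r ≈ 0.000113 s

τ = L/R = 0.000670/13.0 = 0.0000515 s.
t_r ≈ 2.2τ = 0.000113 s.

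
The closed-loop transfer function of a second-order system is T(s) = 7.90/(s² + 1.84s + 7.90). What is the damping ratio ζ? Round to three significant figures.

Comparing the denominator to s² + 2ζω_n s + ω_n²: ω_n = √7.90 = 2.81 rad/s, and 2ζω_n = 1.84 so ζ = 1.84/(2·2.81) = 0.327.

ζ ≈ 0.327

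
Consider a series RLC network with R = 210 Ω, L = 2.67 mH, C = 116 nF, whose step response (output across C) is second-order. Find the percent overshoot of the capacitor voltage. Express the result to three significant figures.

For a series RLC circuit (capacitor voltage as output), ω_n = 1/√(LC) = 1/√(2.67 mH · 116 nF) = 56800 rad/s.
ζ = (R/2)·√(C/L) = (210/2)·√(116 nF/2.67 mH) = 0.692.
%OS = 100 e^{−πζ/√(1−ζ²)} with ζ = 0.692 gives 4.92%.

%OS ≈ 4.92%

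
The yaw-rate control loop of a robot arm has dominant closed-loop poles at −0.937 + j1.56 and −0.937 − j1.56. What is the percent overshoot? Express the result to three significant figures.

|pole| = ω_n = √(0.937² + 1.56²) = 1.82 rad/s; ζ = cos θ = σ/ω_n = 0.515.
%OS = 100·exp(−πζ/√(1−ζ²)) = 15.2%.

%OS ≈ 15.2%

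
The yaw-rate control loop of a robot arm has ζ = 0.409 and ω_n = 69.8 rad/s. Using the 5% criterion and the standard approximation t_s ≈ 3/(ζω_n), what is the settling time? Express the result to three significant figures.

t_s ≈ 3/(ζω_n) = 3/(0.409 × 69.8) = 0.105 s.

t_s ≈ 0.105 s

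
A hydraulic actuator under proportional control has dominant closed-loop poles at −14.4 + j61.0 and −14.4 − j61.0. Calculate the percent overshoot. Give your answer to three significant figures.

|pole| = ω_n = √(14.4² + 61.0²) = 62.7 rad/s; ζ = cos θ = σ/ω_n = 0.230.
%OS = 100·exp(−πζ/√(1−ζ²)) = 47.6%.

%OS ≈ 47.6%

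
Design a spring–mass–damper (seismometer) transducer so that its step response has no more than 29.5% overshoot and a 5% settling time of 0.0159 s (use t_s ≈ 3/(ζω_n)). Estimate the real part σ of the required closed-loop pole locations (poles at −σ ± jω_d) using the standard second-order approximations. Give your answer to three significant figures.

σ ≈ 189

The settling-time spec alone fixes σ = ζω_n = 3/t_s = 3/0.0159 = 189.
(Overshoot then fixes ζ = 0.362 and hence ω_d = σ·√(1−ζ²)/ζ = 486 rad/s.)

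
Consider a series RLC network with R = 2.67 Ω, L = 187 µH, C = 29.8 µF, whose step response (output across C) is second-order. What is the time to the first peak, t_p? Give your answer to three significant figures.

t_p ≈ 0.000277 s

For a series RLC circuit (capacitor voltage as output), ω_n = 1/√(LC) = 1/√(187 µH · 29.8 µF) = 13400 rad/s.
ζ = (R/2)·√(C/L) = (2.67/2)·√(29.8 µF/187 µH) = 0.533.
ω_d = 13400·√(1 − 0.533²) = 11300 rad/s. t_p = π/ω_d = 0.000277 s.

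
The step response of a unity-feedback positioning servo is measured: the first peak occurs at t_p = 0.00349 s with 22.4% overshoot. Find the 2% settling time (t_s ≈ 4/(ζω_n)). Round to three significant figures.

t_s ≈ 0.00933 s

From the overshoot, ζ = −ln(OS)/√(π²+ln²(OS)) = 0.430.
t_p = π/ω_d ⇒ ω_d = 900 rad/s; then ω_n = ω_d/√(1−ζ²) = 997 rad/s.
t_s ≈ 4/(ζω_n) = 4/(0.430·997) = 0.00933 s.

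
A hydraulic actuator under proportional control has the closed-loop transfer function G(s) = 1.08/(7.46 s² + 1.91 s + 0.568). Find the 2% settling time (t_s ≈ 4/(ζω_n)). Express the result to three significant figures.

Dividing through by 7.46: denominator becomes s² + 0.2560 s + 0.07614.
So ω_n = √0.07614 = 0.276 rad/s and ζ = 0.2560/(2·0.276) = 0.464.
t_s ≈ 4/(ζω_n) = 31.2 s.

t_s ≈ 31.2 s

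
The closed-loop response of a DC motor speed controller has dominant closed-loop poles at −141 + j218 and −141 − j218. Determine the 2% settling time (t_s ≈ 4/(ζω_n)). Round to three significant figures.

t_s ≈ 0.0284 s

For poles at −σ ± jω_d, ζω_n = σ = 141, so t_s ≈ 4/σ = 0.0284 s.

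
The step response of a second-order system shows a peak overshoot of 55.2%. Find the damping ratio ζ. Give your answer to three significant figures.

ζ = −ln(OS)/√(π² + (ln OS)²). With OS = 0.552, ln OS = −0.5942 and ζ = 0.5942/3.197 = 0.186.

ζ ≈ 0.186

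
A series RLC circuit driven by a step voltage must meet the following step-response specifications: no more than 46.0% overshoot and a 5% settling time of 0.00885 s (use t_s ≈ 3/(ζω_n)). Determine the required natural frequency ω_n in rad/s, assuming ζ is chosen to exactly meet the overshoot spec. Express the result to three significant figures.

Inverting the overshoot relation: ζ = |ln 0.460|/√(π² + ln²0.460) = 0.240.
From t_s ≈ 3/(ζω_n): ω_n = 3/(ζ·t_s) = 3/(0.240·0.00885) = 1410 rad/s.

ω_n ≈ 1410 rad/s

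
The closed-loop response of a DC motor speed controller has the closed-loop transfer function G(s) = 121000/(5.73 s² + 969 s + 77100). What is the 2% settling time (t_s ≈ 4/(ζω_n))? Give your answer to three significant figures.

t_s ≈ 0.0473 s

Dividing through by 5.73: denominator becomes s² + 169.1 s + 13460.
So ω_n = √13460 = 116 rad/s and ζ = 169.1/(2·116) = 0.729.
t_s ≈ 4/(ζω_n) = 0.0473 s.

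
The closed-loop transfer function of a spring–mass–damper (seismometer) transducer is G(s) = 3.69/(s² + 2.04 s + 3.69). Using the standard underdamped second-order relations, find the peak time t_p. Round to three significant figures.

t_p ≈ 1.93 s

ω_n = √3.69 = 1.92 rad/s; ζ = 2.04/(2·1.92) = 0.531.
ω_d = ω_n√(1−ζ²) = 1.63 rad/s. Then t_p = π/ω_d = 1.93 s.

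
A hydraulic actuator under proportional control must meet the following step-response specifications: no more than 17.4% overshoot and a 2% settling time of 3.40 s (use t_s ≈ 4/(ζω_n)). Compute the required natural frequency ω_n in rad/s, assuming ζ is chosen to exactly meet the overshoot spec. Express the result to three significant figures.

From %OS = 100·exp(−πζ/√(1−ζ²)), invert to get ζ = −ln(OS)/√(π² + ln²(OS)) with OS = 0.174.
−ln 0.174 = 1.749, so ζ = 1.749/√(π² + 3.058) = 0.486.
Then ω_n = 4/(ζ t_s) = 4/(0.486 × 3.40) = 2.42 rad/s.

ω_n ≈ 2.42 rad/s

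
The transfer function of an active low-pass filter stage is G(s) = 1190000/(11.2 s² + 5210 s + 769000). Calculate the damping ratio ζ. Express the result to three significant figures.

Dividing through by 11.2: denominator becomes s² + 465.2 s + 68660.
So ω_n = √68660 = 262 rad/s and ζ = 465.2/(2·262) = 0.888.

ζ ≈ 0.888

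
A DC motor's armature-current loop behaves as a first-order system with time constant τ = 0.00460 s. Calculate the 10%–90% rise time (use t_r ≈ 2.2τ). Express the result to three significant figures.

t_r ≈ 0.0101 s

t_r ≈ 2.2τ = 0.0101 s.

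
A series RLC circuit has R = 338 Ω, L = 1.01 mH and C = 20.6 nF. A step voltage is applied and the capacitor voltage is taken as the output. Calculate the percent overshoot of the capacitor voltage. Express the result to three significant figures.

For a series RLC circuit (capacitor voltage as output), ω_n = 1/√(LC) = 1/√(1.01 mH · 20.6 nF) = 219000 rad/s.
ζ = (R/2)·√(C/L) = (338/2)·√(20.6 nF/1.01 mH) = 0.763.
%OS = 100·exp(−πζ/√(1−ζ²)) = 2.45%.

%OS ≈ 2.45%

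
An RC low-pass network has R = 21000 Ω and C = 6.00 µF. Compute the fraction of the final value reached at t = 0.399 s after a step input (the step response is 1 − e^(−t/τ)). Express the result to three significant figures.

τ = RC = 21000 × 6.00 µF = 0.126 s.
y(t)/y_∞ = 1 − e^(−t/τ) = 1 − e^(−0.399/0.126) = 1 − e^(−3.17) = 0.958.

y/y_∞ ≈ 0.958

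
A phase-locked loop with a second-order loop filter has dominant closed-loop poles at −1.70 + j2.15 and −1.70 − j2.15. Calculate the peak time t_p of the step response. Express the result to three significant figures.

t_p = π/ω_d with ω_d = 2.15 (the imaginary part), so t_p = 1.46 s.

t_p ≈ 1.46 s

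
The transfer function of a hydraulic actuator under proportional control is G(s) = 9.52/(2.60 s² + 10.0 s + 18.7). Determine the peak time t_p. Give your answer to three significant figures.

Dividing through by 2.60: denominator becomes s² + 3.846 s + 7.192.
So ω_n = √7.192 = 2.68 rad/s and ζ = 3.846/(2·2.68) = 0.717.
The damped frequency ω_d = ω_n√(1−ζ²) = 1.87 rad/s. t_p = π/ω_d = 1.68 s.

t_p ≈ 1.68 s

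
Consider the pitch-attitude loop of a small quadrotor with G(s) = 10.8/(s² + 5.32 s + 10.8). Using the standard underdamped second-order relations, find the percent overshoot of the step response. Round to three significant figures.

%OS ≈ 1.32%

Matching coefficients with s² + 2ζω_n s + ω_n² gives ω_n² = 10.8 ⇒ ω_n = 3.29 rad/s, and ζ = 5.32/(2ω_n) = 0.809.
Overshoot: exp(−π·0.809/√(1−0.809²)) = 0.0132, i.e. 1.32%.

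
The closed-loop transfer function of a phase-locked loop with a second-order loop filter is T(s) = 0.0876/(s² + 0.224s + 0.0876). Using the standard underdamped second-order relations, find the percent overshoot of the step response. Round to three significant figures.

%OS ≈ 27.7%

Matching coefficients with s² + 2ζω_n s + ω_n² gives ω_n² = 0.0876 ⇒ ω_n = 0.296 rad/s, and ζ = 0.224/(2ω_n) = 0.378.
Overshoot: exp(−π·0.378/√(1−0.378²)) = 0.277, i.e. 27.7%.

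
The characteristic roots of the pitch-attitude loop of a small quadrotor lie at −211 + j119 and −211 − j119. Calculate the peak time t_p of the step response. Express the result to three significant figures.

t_p = π/ω_d with ω_d = 119 (the imaginary part), so t_p = 0.0264 s.

t_p ≈ 0.0264 s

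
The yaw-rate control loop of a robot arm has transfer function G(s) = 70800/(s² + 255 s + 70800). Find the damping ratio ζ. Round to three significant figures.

ω_n = √70800 = 266 rad/s; ζ = 255/(2·266) = 0.479.

ζ ≈ 0.479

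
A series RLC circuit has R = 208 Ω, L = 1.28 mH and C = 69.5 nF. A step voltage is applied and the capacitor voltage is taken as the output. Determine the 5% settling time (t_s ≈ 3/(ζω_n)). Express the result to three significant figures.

t_s ≈ 0.0000369 s

For a series RLC circuit (capacitor voltage as output), ω_n = 1/√(LC) = 1/√(1.28 mH · 69.5 nF) = 106000 rad/s.
ζ = (R/2)·√(C/L) = (208/2)·√(69.5 nF/1.28 mH) = 0.766.
t_s ≈ 3/(ζω_n) = 0.0000369 s.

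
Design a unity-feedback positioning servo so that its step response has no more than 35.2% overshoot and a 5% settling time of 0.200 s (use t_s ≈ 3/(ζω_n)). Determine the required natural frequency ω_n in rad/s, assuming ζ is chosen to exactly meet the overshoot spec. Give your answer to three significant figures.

ω_n ≈ 47.6 rad/s

ζ = −ln(OS)/√(π² + (ln OS)²). With OS = 0.352, ln OS = −1.044 and ζ = 1.044/3.311 = 0.315.
From t_s ≈ 3/(ζω_n): ω_n = 3/(ζ·t_s) = 3/(0.315·0.200) = 47.6 rad/s.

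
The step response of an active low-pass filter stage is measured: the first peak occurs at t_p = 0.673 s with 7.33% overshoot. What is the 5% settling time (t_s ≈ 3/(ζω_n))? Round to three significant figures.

ζ from %OS: ζ = |ln 0.0733|/√(π²+ln²0.0733) = 0.639.
From t_p = π/ω_d, ω_d = π/0.673 = 4.67 rad/s, so ω_n = ω_d/√(1−ζ²) = 6.07 rad/s.
t_s ≈ 3/(ζω_n) = 3/(0.639·6.07) = 0.773 s.

t_s ≈ 0.773 s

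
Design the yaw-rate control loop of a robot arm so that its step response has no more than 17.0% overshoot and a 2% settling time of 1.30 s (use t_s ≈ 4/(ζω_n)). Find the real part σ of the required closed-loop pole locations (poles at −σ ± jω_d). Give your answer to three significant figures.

σ ≈ 3.08

The settling-time spec alone fixes σ = ζω_n = 4/t_s = 4/1.30 = 3.08.
(Overshoot then fixes ζ = 0.491 and hence ω_d = σ·√(1−ζ²)/ζ = 5.46 rad/s.)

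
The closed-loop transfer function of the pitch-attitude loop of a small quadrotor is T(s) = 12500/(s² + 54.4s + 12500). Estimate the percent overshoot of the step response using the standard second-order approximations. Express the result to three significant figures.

Matching coefficients with s² + 2ζω_n s + ω_n² gives ω_n² = 12500 ⇒ ω_n = 112 rad/s, and ζ = 54.4/(2ω_n) = 0.243.
%OS = 100·exp(−πζ/√(1−ζ²)) = 45.5%.

%OS ≈ 45.5%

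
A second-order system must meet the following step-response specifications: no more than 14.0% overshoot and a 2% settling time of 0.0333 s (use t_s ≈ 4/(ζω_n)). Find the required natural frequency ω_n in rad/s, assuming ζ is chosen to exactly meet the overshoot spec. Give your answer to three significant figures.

ζ = −ln(OS)/√(π² + (ln OS)²). With OS = 0.140, ln OS = −1.966 and ζ = 1.966/3.706 = 0.531.
Then ω_n = 4/(ζ t_s) = 4/(0.531 × 0.0333) = 226 rad/s.

ω_n ≈ 226 rad/s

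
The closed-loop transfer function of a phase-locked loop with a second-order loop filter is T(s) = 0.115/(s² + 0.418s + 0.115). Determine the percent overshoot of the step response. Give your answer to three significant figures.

%OS ≈ 8.56%

Matching coefficients with s² + 2ζω_n s + ω_n² gives ω_n² = 0.115 ⇒ ω_n = 0.339 rad/s, and ζ = 0.418/(2ω_n) = 0.616.
%OS = 100·exp(−πζ/√(1−ζ²)) = 8.56%.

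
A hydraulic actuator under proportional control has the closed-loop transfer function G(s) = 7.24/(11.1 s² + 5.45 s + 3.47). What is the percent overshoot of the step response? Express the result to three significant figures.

Dividing through by 11.1: denominator becomes s² + 0.4910 s + 0.3126.
So ω_n = √0.3126 = 0.559 rad/s and ζ = 0.4910/(2·0.559) = 0.439.
%OS = 100·exp(−πζ/√(1−ζ²)) = 21.5%.

%OS ≈ 21.5%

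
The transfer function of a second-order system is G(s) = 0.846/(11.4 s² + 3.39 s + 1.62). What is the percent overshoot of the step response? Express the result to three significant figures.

Dividing through by 11.4: denominator becomes s² + 0.2974 s + 0.1421.
So ω_n = √0.1421 = 0.377 rad/s and ζ = 0.2974/(2·0.377) = 0.394.
Overshoot: exp(−π·0.394/√(1−0.394²)) = 0.260, i.e. 26.0%.

%OS ≈ 26.0%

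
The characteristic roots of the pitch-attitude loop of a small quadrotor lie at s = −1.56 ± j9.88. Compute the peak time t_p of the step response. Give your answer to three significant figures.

t_p = π/ω_d with ω_d = 9.88 (the imaginary part), so t_p = 0.318 s.

t_p ≈ 0.318 s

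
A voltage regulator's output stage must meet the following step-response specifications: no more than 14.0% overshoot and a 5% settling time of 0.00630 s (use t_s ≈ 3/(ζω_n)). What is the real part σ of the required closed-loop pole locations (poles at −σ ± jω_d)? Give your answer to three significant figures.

σ ≈ 476

The settling-time spec alone fixes σ = ζω_n = 3/t_s = 3/0.00630 = 476.
(Overshoot then fixes ζ = 0.531 and hence ω_d = σ·√(1−ζ²)/ζ = 761 rad/s.)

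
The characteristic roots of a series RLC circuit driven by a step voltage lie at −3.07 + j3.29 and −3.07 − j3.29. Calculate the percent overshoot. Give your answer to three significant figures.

With σ = 3.07, ω_d = 3.29: ω_n = √(σ²+ω_d²) = 4.50 rad/s, ζ = σ/ω_n = 0.682.
Overshoot: exp(−π·0.682/√(1−0.682²)) = 0.0533, i.e. 5.33%.

%OS ≈ 5.33%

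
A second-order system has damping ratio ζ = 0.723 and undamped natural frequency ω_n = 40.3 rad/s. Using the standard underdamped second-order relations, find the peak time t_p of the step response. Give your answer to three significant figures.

t_p ≈ 0.113 s

The damped frequency is ω_d = ω_n√(1−ζ²) = 40.3·√(1−0.523) = 27.8 rad/s.
Peak time t_p = π/ω_d = π/27.8 = 0.113 s.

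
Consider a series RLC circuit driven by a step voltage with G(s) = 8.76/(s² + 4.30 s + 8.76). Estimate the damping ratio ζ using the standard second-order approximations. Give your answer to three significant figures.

Matching coefficients with s² + 2ζω_n s + ω_n² gives ω_n² = 8.76 ⇒ ω_n = 2.96 rad/s, and ζ = 4.30/(2ω_n) = 0.726.

ζ ≈ 0.726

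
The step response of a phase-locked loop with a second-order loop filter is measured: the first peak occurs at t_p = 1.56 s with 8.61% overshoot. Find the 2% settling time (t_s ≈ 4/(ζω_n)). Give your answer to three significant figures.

t_s ≈ 2.54 s

From the overshoot, ζ = −ln(OS)/√(π²+ln²(OS)) = 0.615.
t_p = π/ω_d ⇒ ω_d = 2.01 rad/s; then ω_n = ω_d/√(1−ζ²) = 2.55 rad/s.
t_s ≈ 4/(ζω_n) = 4/(0.615·2.55) = 2.54 s.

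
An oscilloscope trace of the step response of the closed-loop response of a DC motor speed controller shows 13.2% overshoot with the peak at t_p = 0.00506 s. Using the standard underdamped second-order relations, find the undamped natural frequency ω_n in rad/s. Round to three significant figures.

From the overshoot, ζ = −ln(OS)/√(π²+ln²(OS)) = 0.542.
From t_p = π/ω_d, ω_d = π/0.00506 = 621 rad/s, so ω_n = ω_d/√(1−ζ²) = 739 rad/s.

ω_n ≈ 739 rad/s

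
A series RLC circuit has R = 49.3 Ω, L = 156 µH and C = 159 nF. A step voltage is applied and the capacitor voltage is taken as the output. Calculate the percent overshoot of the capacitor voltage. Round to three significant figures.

%OS ≈ 1.82%

For a series RLC circuit (capacitor voltage as output), ω_n = 1/√(LC) = 1/√(156 µH · 159 nF) = 201000 rad/s.
ζ = (R/2)·√(C/L) = (49.3/2)·√(159 nF/156 µH) = 0.787.
%OS = 100·exp(−πζ/√(1−ζ²)) = 1.82%.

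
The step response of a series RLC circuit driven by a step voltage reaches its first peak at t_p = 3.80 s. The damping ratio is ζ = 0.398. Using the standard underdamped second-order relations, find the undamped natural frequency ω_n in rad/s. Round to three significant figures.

ω_n ≈ 0.901 rad/s

Peak time t_p = π/ω_d, so ω_d = π/t_p = π/3.80 = 0.827 rad/s.
ω_n = ω_d/√(1−ζ²) = 0.827/√0.842 = 0.901 rad/s.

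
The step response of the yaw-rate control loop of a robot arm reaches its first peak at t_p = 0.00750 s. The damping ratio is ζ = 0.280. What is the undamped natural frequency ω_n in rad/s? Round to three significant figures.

Peak time t_p = π/ω_d, so ω_d = π/t_p = π/0.00750 = 419 rad/s.
ω_n = ω_d/√(1−ζ²) = 419/√0.922 = 436 rad/s.

ω_n ≈ 436 rad/s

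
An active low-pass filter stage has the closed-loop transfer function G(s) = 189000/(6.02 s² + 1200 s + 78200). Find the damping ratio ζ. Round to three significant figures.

Dividing through by 6.02: denominator becomes s² + 199.3 s + 12990.
So ω_n = √12990 = 114 rad/s and ζ = 199.3/(2·114) = 0.874.

ζ ≈ 0.874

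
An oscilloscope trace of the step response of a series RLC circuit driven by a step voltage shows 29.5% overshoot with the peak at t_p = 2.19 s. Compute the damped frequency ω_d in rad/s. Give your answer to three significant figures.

ω_d ≈ 1.43 rad/s

t_p = π/ω_d, so ω_d = π/2.19 = 1.43 rad/s.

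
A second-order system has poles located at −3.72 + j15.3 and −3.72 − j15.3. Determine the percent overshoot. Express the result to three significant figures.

With σ = 3.72, ω_d = 15.3: ω_n = √(σ²+ω_d²) = 15.7 rad/s, ζ = σ/ω_n = 0.236.
%OS = 100 e^{−πζ/√(1−ζ²)} with ζ = 0.236 gives 46.6%.

%OS ≈ 46.6%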